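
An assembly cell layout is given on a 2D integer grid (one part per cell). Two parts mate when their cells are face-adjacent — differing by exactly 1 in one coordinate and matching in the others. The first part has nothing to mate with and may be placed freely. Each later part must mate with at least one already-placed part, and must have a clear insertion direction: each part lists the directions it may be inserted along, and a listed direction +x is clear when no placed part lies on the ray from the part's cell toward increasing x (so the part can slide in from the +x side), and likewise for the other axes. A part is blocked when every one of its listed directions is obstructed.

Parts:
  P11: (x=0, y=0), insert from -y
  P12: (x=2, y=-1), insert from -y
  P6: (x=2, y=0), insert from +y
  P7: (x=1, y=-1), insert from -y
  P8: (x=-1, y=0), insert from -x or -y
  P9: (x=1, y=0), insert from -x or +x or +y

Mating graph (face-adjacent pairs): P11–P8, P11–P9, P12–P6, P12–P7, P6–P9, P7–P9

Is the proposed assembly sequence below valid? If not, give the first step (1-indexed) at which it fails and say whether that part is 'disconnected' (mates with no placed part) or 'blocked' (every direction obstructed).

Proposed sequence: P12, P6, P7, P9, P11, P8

1. P12@(2, -1) [-y clear] — {P12}
2. P6@(2, 0) [+y clear] — {P12, P6}
3. P7@(1, -1) [-y clear] — {P12, P6, P7}
4. P9@(1, 0) [-x clear] — {P12, P6, P7, P9}
5. P11@(0, 0) [-y clear] — {P11, P12, P6, P7, P9}
6. P8@(-1, 0) [-x clear] — {P11, P12, P6, P7, P8, P9}

Valid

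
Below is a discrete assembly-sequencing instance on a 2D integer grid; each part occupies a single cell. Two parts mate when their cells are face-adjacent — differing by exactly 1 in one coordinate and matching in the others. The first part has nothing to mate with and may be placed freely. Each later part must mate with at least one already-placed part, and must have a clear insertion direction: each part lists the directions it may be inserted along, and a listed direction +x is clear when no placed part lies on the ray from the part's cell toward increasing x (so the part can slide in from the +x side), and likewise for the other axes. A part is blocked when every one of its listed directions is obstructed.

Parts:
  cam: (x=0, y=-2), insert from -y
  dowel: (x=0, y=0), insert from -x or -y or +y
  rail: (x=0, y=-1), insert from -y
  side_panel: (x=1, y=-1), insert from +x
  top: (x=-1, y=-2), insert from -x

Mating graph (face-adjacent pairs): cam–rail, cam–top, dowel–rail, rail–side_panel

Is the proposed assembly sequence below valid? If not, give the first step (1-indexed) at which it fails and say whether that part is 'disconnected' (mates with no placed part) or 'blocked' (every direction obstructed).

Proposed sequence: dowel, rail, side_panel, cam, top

Valid

1. dowel@(0, 0) [-x clear] — {dowel}
2. rail@(0, -1) [-y clear] — {dowel, rail}
3. side_panel@(1, -1) [+x clear] — {dowel, rail, side_panel}
4. cam@(0, -2) [-y clear] — {cam, dowel, rail, side_panel}
5. top@(-1, -2) [-x clear] — {cam, dowel, rail, side_panel, top}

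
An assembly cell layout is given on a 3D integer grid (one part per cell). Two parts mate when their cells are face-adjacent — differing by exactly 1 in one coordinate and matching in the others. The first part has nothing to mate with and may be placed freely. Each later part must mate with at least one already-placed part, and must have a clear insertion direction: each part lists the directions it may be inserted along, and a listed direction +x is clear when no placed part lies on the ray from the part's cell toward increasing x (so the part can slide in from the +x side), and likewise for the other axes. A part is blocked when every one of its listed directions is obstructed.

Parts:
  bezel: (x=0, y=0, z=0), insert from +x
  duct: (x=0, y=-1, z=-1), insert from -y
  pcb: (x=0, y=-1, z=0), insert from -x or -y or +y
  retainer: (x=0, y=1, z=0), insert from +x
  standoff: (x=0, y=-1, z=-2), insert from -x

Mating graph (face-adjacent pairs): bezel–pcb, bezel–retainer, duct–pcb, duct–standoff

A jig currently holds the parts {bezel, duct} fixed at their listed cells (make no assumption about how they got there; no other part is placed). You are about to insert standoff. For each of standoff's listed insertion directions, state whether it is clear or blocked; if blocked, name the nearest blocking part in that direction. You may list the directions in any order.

-x: ray from standoff(0, -1, -2) has no placed part ⇒ clear

-x: clear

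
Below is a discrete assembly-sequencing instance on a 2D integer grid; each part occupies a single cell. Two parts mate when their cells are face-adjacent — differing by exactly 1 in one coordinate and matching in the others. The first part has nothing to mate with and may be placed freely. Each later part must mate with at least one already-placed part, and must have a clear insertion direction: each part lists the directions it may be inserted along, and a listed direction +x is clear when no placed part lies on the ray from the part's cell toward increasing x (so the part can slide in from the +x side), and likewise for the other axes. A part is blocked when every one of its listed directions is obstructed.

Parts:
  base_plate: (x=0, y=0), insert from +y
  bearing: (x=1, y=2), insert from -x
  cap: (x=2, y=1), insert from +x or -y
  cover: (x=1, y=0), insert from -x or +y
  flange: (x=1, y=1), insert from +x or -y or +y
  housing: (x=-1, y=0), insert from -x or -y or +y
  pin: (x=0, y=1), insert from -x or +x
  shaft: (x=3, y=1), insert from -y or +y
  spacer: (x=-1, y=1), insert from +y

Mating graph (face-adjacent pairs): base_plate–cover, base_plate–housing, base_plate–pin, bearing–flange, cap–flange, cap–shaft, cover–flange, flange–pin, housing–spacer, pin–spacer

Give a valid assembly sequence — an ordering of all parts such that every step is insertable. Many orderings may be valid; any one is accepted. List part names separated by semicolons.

1. flange@(1, 1) [+x clear] — {flange}
2. cap@(2, 1) [+x clear] — {cap, flange}
3. cover@(1, 0) [-x clear] — {cap, cover, flange}
4. base_plate@(0, 0) [+y clear] — {base_plate, cap, cover, flange}
5. housing@(-1, 0) [-x clear] — {base_plate, cap, cover, flange, housing}
6. shaft@(3, 1) [-y clear] — {base_plate, cap, cover, flange, housing, shaft}
7. bearing@(1, 2) [-x clear] — {base_plate, bearing, cap, cover, flange, housing, shaft}
8. pin@(0, 1) [-x clear] — {base_plate, bearing, cap, cover, flange, housing, pin, shaft}
9. spacer@(-1, 1) [+y clear] — {base_plate, bearing, cap, cover, flange, housing, pin, shaft, spacer}

flange; cap; cover; base_plate; housing; shaft; bearing; pin; spacer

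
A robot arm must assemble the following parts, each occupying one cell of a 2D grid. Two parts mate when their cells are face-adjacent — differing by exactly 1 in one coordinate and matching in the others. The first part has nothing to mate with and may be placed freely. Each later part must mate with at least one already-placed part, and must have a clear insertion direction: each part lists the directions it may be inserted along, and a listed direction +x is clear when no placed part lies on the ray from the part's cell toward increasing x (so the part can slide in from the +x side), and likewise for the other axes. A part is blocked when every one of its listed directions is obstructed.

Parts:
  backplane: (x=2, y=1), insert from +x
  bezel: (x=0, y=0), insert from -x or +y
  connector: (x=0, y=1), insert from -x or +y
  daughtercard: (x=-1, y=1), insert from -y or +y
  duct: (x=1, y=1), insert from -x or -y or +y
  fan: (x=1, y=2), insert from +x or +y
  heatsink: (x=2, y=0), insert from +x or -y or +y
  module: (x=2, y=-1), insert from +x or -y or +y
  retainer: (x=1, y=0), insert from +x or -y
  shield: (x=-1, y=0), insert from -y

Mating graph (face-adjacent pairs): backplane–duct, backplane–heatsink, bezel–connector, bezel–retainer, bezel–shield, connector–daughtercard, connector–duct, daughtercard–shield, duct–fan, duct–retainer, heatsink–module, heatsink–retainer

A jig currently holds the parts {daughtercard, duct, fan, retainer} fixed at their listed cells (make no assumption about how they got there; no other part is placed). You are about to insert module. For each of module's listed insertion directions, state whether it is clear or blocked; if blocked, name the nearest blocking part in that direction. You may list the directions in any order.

+x: ray from module(2, -1) has no placed part ⇒ clear
-y: ray from module(2, -1) has no placed part ⇒ clear
+y: ray from module(2, -1) has no placed part ⇒ clear

+x: clear; +y: clear; -y: clear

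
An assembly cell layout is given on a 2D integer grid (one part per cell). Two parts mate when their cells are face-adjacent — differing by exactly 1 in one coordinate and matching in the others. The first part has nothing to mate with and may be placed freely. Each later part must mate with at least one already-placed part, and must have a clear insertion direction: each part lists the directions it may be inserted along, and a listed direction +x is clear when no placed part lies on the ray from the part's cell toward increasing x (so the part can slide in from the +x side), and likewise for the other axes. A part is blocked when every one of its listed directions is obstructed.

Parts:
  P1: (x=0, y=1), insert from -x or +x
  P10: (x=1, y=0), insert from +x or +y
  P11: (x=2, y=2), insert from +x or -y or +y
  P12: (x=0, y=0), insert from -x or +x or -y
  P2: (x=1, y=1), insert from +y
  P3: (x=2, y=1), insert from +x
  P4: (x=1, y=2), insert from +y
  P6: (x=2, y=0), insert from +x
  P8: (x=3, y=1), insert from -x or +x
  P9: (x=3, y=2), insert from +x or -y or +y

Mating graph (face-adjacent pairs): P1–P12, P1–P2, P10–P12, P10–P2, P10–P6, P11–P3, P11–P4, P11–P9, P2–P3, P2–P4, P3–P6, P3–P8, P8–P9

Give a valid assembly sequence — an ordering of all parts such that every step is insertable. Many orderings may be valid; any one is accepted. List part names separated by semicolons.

P6; P10; P2; P1; P4; P11; P12; P9; P3; P8

1. P6@(2, 0) [+x clear] — {P6}
2. P10@(1, 0) [+y clear] — {P10, P6}
3. P2@(1, 1) [+y clear] — {P10, P2, P6}
4. P1@(0, 1) [-x clear] — {P1, P10, P2, P6}
5. P4@(1, 2) [+y clear] — {P1, P10, P2, P4, P6}
6. P11@(2, 2) [+x clear] — {P1, P10, P11, P2, P4, P6}
7. P12@(0, 0) [-x clear] — {P1, P10, P11, P12, P2, P4, P6}
8. P9@(3, 2) [+x clear] — {P1, P10, P11, P12, P2, P4, P6, P9}
9. P3@(2, 1) [+x clear] — {P1, P10, P11, P12, P2, P3, P4, P6, P9}
10. P8@(3, 1) [+x clear] — {P1, P10, P11, P12, P2, P3, P4, P6, P8, P9}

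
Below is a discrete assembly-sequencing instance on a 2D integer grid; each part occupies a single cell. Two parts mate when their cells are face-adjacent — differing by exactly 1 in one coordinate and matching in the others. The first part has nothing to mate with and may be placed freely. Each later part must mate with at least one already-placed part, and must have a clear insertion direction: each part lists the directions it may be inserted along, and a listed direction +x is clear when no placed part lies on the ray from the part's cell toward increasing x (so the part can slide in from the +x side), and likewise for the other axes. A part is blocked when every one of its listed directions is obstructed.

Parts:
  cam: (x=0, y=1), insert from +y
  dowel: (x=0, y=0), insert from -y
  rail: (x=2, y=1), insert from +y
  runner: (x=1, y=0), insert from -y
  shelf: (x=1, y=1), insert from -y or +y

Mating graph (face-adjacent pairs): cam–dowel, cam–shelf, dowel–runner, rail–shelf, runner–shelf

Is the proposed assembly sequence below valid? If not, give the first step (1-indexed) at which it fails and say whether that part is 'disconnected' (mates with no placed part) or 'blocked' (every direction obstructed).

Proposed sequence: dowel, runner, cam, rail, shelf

Invalid at step 4 (disconnected)

1. dowel@(0, 0) [-y clear] — {dowel}
2. runner@(1, 0) [-y clear] — {dowel, runner}
3. cam@(0, 1) [+y clear] — {cam, dowel, runner}
4. rail@(2, 1) — no placed neighbour ⇒ disconnected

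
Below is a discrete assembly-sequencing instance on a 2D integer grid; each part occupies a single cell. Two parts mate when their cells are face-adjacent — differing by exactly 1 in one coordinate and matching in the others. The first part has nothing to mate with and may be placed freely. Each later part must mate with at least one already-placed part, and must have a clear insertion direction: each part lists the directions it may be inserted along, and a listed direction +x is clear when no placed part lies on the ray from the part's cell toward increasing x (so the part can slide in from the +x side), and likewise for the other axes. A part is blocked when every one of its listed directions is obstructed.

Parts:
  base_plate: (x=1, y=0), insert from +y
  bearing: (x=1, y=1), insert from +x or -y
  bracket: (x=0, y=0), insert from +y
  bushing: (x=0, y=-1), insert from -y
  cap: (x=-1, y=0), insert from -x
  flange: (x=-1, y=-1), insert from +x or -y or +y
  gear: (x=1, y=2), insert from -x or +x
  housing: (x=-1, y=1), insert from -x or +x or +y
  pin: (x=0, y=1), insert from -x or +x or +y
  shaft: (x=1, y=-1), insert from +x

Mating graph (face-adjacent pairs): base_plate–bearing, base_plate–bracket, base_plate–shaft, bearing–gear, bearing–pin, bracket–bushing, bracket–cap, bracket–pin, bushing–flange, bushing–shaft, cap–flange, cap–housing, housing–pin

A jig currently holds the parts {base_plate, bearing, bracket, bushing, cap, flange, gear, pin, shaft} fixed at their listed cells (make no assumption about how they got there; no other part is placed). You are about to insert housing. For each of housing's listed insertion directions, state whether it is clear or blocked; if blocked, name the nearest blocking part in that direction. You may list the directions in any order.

+x: blocked by pin; +y: clear; -x: clear

-x: ray from housing(-1, 1) has no placed part ⇒ clear
+x: nearest on ray is pin@(0, 1) ⇒ blocked
+y: ray from housing(-1, 1) has no placed part ⇒ clear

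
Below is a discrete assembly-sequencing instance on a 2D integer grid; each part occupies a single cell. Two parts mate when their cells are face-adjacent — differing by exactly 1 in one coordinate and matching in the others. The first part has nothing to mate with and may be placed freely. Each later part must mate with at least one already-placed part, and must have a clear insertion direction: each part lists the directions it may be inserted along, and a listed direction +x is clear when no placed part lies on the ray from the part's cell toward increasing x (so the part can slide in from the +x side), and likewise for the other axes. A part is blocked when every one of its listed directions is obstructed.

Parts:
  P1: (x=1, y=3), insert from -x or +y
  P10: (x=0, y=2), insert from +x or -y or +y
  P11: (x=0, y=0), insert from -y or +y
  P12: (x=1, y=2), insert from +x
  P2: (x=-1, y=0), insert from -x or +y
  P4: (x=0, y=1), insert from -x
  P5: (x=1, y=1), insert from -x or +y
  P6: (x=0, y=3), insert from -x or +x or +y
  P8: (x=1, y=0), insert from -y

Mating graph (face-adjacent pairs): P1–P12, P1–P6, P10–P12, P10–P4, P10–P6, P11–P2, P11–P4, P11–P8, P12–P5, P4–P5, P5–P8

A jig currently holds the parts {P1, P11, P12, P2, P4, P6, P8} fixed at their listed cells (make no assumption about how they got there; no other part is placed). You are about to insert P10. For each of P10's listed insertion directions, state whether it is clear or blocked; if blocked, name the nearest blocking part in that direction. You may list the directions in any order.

+x: blocked by P12; +y: blocked by P6; -y: blocked by P4

+x: nearest on ray is P12@(1, 2) ⇒ blocked
-y: nearest on ray is P4@(0, 1) ⇒ blocked
+y: nearest on ray is P6@(0, 3) ⇒ blocked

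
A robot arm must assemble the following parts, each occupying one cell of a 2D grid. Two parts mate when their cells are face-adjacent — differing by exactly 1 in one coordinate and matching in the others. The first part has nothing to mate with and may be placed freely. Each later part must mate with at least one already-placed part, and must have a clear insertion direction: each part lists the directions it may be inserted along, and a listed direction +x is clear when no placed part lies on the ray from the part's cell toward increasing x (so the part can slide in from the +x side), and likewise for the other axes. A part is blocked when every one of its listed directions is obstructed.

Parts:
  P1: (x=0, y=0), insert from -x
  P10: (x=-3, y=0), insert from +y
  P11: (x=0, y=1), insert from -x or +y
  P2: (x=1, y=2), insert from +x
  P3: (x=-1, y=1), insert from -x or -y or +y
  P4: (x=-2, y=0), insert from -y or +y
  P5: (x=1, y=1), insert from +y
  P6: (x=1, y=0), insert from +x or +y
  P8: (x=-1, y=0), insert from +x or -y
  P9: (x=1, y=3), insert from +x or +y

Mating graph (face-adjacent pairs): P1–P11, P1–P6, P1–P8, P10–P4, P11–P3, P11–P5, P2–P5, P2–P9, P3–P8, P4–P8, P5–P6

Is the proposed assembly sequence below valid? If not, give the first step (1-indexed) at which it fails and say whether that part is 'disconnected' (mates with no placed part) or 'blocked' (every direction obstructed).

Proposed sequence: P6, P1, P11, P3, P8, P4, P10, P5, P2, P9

Valid

1. P6@(1, 0) [+x clear] — {P6}
2. P1@(0, 0) [-x clear] — {P1, P6}
3. P11@(0, 1) [-x clear] — {P1, P11, P6}
4. P3@(-1, 1) [-x clear] — {P1, P11, P3, P6}
5. P8@(-1, 0) [-y clear] — {P1, P11, P3, P6, P8}
6. P4@(-2, 0) [-y clear] — {P1, P11, P3, P4, P6, P8}
7. P10@(-3, 0) [+y clear] — {P1, P10, P11, P3, P4, P6, P8}
8. P5@(1, 1) [+y clear] — {P1, P10, P11, P3, P4, P5, P6, P8}
9. P2@(1, 2) [+x clear] — {P1, P10, P11, P2, P3, P4, P5, P6, P8}
10. P9@(1, 3) [+x clear] — {P1, P10, P11, P2, P3, P4, P5, P6, P8, P9}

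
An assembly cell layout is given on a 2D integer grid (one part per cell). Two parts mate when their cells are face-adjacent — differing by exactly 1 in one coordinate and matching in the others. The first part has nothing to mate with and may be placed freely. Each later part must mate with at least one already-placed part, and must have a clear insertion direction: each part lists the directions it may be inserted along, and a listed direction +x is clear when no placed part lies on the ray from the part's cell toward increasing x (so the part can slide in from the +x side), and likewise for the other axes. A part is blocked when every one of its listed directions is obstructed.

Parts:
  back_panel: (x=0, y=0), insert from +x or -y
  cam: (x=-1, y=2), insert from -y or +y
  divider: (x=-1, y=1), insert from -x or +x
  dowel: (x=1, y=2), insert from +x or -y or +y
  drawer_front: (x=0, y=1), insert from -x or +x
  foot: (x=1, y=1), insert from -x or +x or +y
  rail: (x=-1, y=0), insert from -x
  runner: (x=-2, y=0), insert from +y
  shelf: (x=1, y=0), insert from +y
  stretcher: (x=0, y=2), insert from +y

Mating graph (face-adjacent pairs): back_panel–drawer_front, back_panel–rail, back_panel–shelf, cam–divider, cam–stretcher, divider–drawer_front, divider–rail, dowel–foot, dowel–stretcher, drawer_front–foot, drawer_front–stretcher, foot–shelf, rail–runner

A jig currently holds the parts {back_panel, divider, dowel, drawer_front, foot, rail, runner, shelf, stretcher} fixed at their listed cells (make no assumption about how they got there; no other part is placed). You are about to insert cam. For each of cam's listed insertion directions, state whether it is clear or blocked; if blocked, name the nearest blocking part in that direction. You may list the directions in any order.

+y: clear; -y: blocked by divider

-y: nearest on ray is divider@(-1, 1) ⇒ blocked
+y: ray from cam(-1, 2) has no placed part ⇒ clear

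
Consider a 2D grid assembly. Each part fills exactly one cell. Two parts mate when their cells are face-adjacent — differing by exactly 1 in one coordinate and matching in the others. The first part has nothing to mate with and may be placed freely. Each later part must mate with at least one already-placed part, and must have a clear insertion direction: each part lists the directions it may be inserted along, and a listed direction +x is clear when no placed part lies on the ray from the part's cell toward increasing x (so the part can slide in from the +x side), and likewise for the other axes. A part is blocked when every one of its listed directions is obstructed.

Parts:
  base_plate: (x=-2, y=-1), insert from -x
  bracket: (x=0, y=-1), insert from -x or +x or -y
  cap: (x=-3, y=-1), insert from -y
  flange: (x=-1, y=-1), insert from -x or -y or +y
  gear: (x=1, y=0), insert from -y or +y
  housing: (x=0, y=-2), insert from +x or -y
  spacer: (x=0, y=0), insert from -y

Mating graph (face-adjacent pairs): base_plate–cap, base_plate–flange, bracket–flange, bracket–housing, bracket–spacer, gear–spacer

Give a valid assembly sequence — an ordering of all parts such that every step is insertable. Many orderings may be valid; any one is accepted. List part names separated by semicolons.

1. spacer@(0, 0) [-y clear] — {spacer}
2. gear@(1, 0) [-y clear] — {gear, spacer}
3. bracket@(0, -1) [-x clear] — {bracket, gear, spacer}
4. flange@(-1, -1) [-x clear] — {bracket, flange, gear, spacer}
5. housing@(0, -2) [+x clear] — {bracket, flange, gear, housing, spacer}
6. base_plate@(-2, -1) [-x clear] — {base_plate, bracket, flange, gear, housing, spacer}
7. cap@(-3, -1) [-y clear] — {base_plate, bracket, cap, flange, gear, housing, spacer}

spacer; gear; bracket; flange; housing; base_plate; cap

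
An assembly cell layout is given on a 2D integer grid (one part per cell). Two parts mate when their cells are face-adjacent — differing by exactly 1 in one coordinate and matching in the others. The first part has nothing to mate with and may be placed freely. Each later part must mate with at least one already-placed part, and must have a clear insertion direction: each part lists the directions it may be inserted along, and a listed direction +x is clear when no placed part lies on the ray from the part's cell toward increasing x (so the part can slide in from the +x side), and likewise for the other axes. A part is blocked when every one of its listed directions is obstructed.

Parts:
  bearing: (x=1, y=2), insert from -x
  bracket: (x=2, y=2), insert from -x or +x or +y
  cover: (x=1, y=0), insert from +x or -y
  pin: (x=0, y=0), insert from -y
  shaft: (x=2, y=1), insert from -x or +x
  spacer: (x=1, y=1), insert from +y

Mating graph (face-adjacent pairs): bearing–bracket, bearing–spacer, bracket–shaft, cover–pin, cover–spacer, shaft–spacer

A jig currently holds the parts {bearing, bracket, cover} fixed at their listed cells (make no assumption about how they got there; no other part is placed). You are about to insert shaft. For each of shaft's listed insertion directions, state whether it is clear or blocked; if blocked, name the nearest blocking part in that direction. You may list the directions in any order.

-x: ray from shaft(2, 1) has no placed part ⇒ clear
+x: ray from shaft(2, 1) has no placed part ⇒ clear

+x: clear; -x: clear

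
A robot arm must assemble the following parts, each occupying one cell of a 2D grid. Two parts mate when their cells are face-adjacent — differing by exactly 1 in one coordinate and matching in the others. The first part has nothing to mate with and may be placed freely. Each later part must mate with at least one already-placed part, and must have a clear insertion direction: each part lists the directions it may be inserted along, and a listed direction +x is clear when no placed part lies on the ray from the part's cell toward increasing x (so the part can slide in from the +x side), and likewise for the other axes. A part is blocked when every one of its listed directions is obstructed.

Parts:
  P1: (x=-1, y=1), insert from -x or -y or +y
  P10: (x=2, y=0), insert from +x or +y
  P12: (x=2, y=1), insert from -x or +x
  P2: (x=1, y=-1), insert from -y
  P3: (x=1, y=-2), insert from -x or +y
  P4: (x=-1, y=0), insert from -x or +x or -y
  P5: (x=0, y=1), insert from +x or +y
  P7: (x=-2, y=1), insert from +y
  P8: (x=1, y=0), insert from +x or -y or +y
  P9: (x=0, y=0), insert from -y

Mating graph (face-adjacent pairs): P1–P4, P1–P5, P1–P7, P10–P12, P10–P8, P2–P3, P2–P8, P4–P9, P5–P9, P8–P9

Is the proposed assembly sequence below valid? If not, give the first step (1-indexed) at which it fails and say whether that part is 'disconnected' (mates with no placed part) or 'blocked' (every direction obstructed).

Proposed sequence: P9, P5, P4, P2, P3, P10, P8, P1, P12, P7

1. P9@(0, 0) [-y clear] — {P9}
2. P5@(0, 1) [+x clear] — {P5, P9}
3. P4@(-1, 0) [-x clear] — {P4, P5, P9}
4. P2@(1, -1) — no placed neighbour ⇒ disconnected

Invalid at step 4 (disconnected)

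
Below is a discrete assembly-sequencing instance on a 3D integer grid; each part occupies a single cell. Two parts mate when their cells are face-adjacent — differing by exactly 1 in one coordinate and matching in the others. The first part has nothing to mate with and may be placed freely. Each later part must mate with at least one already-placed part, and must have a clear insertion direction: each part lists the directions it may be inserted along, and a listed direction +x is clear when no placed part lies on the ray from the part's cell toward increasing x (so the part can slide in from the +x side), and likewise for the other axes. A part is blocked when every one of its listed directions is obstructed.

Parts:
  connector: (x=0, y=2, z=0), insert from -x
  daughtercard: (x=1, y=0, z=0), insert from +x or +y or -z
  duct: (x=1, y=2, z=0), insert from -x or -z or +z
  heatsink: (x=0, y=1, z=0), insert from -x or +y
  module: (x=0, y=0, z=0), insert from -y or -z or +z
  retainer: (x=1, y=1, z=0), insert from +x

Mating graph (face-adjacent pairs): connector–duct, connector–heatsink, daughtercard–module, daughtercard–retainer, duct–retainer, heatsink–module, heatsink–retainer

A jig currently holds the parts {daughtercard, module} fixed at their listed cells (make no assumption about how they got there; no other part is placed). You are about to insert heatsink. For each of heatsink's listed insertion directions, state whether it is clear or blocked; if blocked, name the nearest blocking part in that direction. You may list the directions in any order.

+y: clear; -x: clear

-x: ray from heatsink(0, 1, 0) has no placed part ⇒ clear
+y: ray from heatsink(0, 1, 0) has no placed part ⇒ clear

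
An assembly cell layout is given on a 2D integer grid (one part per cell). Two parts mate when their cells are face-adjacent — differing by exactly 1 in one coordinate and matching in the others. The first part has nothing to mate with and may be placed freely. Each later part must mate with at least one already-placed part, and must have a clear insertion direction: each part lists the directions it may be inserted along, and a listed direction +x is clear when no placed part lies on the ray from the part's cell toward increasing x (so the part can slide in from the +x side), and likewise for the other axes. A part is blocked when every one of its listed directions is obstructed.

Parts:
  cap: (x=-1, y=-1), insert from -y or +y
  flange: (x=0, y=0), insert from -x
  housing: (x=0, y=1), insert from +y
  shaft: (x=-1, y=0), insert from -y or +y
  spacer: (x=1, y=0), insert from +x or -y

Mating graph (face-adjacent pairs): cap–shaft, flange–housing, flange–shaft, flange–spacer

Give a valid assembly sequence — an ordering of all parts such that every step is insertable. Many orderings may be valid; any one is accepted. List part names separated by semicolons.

spacer; flange; housing; shaft; cap

1. spacer@(1, 0) [+x clear] — {spacer}
2. flange@(0, 0) [-x clear] — {flange, spacer}
3. housing@(0, 1) [+y clear] — {flange, housing, spacer}
4. shaft@(-1, 0) [-y clear] — {flange, housing, shaft, spacer}
5. cap@(-1, -1) [-y clear] — {cap, flange, housing, shaft, spacer}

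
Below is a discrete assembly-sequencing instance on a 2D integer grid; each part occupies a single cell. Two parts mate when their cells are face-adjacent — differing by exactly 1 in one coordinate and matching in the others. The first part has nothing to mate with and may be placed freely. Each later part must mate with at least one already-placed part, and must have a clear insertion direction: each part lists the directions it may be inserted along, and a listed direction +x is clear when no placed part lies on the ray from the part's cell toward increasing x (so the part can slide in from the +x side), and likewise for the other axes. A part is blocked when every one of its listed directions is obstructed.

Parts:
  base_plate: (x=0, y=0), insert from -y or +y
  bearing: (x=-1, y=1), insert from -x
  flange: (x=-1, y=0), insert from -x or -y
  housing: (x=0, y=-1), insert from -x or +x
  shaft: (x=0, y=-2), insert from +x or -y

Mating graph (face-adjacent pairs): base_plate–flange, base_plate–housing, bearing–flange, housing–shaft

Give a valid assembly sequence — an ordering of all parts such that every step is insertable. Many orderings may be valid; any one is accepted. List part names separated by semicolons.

1. bearing@(-1, 1) [-x clear] — {bearing}
2. flange@(-1, 0) [-x clear] — {bearing, flange}
3. base_plate@(0, 0) [-y clear] — {base_plate, bearing, flange}
4. housing@(0, -1) [-x clear] — {base_plate, bearing, flange, housing}
5. shaft@(0, -2) [+x clear] — {base_plate, bearing, flange, housing, shaft}

bearing; flange; base_plate; housing; shaft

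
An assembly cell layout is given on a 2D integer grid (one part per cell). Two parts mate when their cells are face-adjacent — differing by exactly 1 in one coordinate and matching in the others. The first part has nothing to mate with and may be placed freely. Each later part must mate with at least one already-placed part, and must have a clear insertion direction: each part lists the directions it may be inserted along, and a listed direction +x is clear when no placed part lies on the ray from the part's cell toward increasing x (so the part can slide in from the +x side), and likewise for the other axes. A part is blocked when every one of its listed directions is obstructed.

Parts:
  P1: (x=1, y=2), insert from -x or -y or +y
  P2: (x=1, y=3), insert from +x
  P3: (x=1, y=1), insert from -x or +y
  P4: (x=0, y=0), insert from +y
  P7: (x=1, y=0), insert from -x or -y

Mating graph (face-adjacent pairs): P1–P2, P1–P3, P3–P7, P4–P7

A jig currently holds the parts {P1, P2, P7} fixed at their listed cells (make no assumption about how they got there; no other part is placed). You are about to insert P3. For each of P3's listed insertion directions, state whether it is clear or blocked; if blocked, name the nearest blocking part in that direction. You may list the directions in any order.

+y: blocked by P1; -x: clear

-x: ray from P3(1, 1) has no placed part ⇒ clear
+y: nearest on ray is P1@(1, 2) ⇒ blocked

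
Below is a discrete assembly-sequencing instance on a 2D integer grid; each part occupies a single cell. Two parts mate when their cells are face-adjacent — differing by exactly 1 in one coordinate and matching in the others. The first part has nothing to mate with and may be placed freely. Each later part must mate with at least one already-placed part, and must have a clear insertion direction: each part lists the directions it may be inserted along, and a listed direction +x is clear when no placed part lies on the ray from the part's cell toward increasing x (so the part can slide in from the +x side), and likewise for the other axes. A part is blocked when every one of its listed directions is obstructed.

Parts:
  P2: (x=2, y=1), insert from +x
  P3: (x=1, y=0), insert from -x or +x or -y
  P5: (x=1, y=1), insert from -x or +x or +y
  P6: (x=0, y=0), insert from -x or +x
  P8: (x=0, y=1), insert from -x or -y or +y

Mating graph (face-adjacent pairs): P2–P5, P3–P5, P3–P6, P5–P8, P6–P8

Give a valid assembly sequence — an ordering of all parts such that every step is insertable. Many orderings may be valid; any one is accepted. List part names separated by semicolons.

P3; P5; P6; P8; P2

1. P3@(1, 0) [-x clear] — {P3}
2. P5@(1, 1) [-x clear] — {P3, P5}
3. P6@(0, 0) [-x clear] — {P3, P5, P6}
4. P8@(0, 1) [-x clear] — {P3, P5, P6, P8}
5. P2@(2, 1) [+x clear] — {P2, P3, P5, P6, P8}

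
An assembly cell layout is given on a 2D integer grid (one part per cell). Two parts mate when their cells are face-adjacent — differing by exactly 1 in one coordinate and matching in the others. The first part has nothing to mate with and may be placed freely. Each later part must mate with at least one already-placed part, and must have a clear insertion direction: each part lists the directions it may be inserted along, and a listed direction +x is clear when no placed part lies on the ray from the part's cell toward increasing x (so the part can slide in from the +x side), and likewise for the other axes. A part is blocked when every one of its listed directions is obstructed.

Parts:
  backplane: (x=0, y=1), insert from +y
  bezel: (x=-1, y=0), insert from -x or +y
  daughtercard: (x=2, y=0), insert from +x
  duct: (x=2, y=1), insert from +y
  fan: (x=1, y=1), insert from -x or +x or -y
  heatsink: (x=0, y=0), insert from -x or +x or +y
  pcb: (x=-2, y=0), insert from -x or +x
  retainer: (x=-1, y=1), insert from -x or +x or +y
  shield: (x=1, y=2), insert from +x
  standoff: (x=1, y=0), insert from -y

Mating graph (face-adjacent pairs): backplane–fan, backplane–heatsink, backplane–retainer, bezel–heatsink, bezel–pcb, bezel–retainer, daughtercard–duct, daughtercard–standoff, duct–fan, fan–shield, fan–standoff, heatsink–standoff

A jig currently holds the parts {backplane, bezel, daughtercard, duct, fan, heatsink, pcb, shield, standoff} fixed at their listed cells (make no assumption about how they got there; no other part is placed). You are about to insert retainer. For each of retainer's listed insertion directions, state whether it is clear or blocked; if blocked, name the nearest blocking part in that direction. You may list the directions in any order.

+x: blocked by backplane; +y: clear; -x: clear

-x: ray from retainer(-1, 1) has no placed part ⇒ clear
+x: nearest on ray is backplane@(0, 1) ⇒ blocked
+y: ray from retainer(-1, 1) has no placed part ⇒ clear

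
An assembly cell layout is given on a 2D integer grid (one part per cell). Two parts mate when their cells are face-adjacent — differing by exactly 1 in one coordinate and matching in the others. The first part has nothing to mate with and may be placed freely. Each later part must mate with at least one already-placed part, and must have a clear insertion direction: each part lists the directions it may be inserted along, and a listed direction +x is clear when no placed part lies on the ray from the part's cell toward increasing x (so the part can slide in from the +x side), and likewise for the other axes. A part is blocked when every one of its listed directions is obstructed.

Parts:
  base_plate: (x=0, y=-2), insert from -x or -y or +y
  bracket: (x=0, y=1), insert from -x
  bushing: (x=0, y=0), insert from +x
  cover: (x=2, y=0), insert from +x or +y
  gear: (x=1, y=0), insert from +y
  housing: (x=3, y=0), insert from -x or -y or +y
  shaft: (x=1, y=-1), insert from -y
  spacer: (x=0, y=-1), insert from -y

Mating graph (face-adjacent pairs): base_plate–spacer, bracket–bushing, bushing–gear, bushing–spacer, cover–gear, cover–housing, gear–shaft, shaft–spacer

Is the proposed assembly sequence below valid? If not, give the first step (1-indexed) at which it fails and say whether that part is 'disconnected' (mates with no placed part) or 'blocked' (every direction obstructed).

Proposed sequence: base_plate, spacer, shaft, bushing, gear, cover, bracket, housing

1. base_plate@(0, -2) [-x clear] — {base_plate}
2. spacer@(0, -1) — -y all obstructed ⇒ blocked

Invalid at step 2 (blocked)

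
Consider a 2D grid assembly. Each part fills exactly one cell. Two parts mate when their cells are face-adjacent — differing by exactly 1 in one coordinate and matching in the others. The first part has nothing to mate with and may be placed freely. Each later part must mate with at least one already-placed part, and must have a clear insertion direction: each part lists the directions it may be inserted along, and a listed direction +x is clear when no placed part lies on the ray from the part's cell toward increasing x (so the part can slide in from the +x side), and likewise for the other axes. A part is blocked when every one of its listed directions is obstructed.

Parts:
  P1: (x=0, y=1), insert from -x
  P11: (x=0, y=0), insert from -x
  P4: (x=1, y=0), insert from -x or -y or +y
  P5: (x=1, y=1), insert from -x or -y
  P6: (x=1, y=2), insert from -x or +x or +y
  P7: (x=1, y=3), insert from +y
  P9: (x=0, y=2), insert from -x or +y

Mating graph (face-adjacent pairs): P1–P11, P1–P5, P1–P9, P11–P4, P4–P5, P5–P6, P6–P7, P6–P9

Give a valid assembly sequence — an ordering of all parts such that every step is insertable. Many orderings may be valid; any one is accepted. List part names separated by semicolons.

1. P11@(0, 0) [-x clear] — {P11}
2. P1@(0, 1) [-x clear] — {P1, P11}
3. P5@(1, 1) [-y clear] — {P1, P11, P5}
4. P9@(0, 2) [-x clear] — {P1, P11, P5, P9}
5. P6@(1, 2) [+x clear] — {P1, P11, P5, P6, P9}
6. P7@(1, 3) [+y clear] — {P1, P11, P5, P6, P7, P9}
7. P4@(1, 0) [-y clear] — {P1, P11, P4, P5, P6, P7, P9}

P11; P1; P5; P9; P6; P7; P4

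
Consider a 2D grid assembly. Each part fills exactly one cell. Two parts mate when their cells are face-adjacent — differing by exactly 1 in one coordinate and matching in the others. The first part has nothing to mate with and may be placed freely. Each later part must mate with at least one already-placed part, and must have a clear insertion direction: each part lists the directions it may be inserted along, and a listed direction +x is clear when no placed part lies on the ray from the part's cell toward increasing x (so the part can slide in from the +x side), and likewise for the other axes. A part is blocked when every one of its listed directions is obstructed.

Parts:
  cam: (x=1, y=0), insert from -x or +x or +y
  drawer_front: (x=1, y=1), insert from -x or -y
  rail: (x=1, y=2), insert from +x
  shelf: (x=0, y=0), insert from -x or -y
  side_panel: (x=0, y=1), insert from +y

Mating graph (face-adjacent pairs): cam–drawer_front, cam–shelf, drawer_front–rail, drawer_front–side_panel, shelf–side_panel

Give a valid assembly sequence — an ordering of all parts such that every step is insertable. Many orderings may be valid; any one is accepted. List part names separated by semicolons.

side_panel; drawer_front; cam; rail; shelf

1. side_panel@(0, 1) [+y clear] — {side_panel}
2. drawer_front@(1, 1) [-y clear] — {drawer_front, side_panel}
3. cam@(1, 0) [-x clear] — {cam, drawer_front, side_panel}
4. rail@(1, 2) [+x clear] — {cam, drawer_front, rail, side_panel}
5. shelf@(0, 0) [-x clear] — {cam, drawer_front, rail, shelf, side_panel}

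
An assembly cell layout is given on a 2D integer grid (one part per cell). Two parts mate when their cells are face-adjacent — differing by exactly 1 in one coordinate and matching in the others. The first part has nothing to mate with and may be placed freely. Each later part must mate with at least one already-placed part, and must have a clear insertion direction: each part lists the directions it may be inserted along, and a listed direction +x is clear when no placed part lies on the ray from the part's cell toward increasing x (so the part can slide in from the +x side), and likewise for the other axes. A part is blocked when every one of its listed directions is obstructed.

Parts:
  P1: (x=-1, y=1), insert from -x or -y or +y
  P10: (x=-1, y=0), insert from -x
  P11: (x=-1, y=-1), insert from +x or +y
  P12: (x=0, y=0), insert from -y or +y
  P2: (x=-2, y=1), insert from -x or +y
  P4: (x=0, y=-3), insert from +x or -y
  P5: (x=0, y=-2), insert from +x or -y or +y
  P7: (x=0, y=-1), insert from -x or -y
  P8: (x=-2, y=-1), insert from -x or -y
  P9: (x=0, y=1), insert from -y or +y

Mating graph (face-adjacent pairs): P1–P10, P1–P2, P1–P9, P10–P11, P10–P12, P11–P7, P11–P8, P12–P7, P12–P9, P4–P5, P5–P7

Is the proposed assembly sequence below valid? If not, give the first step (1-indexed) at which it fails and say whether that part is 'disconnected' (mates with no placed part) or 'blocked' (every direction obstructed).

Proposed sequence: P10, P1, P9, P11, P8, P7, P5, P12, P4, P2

1. P10@(-1, 0) [-x clear] — {P10}
2. P1@(-1, 1) [-x clear] — {P1, P10}
3. P9@(0, 1) [-y clear] — {P1, P10, P9}
4. P11@(-1, -1) [+x clear] — {P1, P10, P11, P9}
5. P8@(-2, -1) [-x clear] — {P1, P10, P11, P8, P9}
6. P7@(0, -1) [-y clear] — {P1, P10, P11, P7, P8, P9}
7. P5@(0, -2) [+x clear] — {P1, P10, P11, P5, P7, P8, P9}
8. P12@(0, 0) — -y/+y all obstructed ⇒ blocked

Invalid at step 8 (blocked)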